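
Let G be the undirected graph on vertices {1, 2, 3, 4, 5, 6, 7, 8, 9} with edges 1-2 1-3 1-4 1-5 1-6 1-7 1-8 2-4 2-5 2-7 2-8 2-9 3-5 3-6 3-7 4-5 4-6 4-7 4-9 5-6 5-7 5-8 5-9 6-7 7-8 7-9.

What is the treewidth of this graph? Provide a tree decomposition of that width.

Treewidth 4.
One such decomposition:
Bags: B1 = {1, 2, 4, 5, 7}  B2 = {1, 2, 5, 7, 8}  B3 = {2, 4, 5, 7, 9}  B4 = {1, 4, 5, 6, 7}  B5 = {1, 3, 5, 6, 7}
Tree: B1–B2, B1–B3, B1–B4, B4–B5

The largest bag has 5 vertices, giving width 4; this decomposition certifies tw(G) ≤ 4. For the lower bound, the 5 vertices {1, 2, 5, 7, 8} are pairwise adjacent, and any tree decomposition puts a clique entirely inside one bag — forcing width ≥ 4. Combining the bounds, tw(G) = 4.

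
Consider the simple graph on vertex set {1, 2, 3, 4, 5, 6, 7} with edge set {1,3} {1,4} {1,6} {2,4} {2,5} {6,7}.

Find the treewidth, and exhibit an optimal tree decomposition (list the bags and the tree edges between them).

Treewidth 1.
One such decomposition:
Bags: B1 = {1, 4}  B2 = {1, 3}  B3 = {2, 4}  B4 = {2, 5}  B5 = {1, 6}  B6 = {6, 7}
Tree: B1–B2, B1–B3, B3–B4, B1–B5, B5–B6

Each bag holds 2 vertices, so the decomposition has width 1, which upper-bounds the treewidth. Since G has at least one edge (e.g. 1–4), it is not an edgeless graph, so tw(G) ≥ 1. Therefore the treewidth is 1.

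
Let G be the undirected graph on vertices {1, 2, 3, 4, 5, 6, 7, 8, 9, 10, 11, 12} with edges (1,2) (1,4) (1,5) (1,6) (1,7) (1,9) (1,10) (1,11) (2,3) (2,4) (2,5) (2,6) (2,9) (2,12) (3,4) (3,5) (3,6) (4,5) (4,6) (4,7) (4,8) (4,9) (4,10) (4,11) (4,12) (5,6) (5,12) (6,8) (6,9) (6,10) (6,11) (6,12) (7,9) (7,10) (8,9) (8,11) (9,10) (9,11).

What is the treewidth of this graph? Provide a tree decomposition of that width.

Every bag has size at most 5, so the width is 5 − 1 = 4 and tw(G) ≤ 4. For the lower bound, the 5 vertices {4, 6, 8, 9, 11} are pairwise adjacent, and any tree decomposition puts a clique entirely inside one bag — forcing width ≥ 4. Combining the bounds, tw(G) = 4.

Treewidth 4.
One optimal decomposition is:
Bags: B1 = {4, 6, 8, 9, 11}  B2 = {1, 4, 6, 9, 11}  B3 = {1, 4, 6, 9, 10}  B4 = {1, 2, 4, 6, 9}  B5 = {1, 4, 7, 9, 10}  B6 = {1, 2, 4, 5, 6}  B7 = {2, 3, 4, 5, 6}  B8 = {2, 4, 5, 6, 12}
Tree: B1–B2, B2–B3, B2–B4, B3–B5, B4–B6, B6–B7, B6–B8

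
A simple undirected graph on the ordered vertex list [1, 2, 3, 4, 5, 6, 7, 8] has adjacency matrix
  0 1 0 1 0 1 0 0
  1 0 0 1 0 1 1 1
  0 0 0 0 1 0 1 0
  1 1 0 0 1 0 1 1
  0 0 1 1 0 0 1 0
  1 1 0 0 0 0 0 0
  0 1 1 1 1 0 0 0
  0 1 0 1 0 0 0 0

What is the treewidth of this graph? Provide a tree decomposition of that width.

Every bag has size at most 3, so the width is 3 − 1 = 2 and tw(G) ≤ 2. For the lower bound, the 3 vertices {2, 4, 8} are pairwise adjacent, and any tree decomposition puts a clique entirely inside one bag — forcing width ≥ 2. Combining the bounds, tw(G) = 2.

Treewidth 2.
Bags: B1 = {2, 4, 8}  B2 = {2, 4, 7}  B3 = {4, 5, 7}  B4 = {3, 5, 7}  B5 = {1, 2, 4}  B6 = {1, 2, 6}
Tree: B1–B2, B2–B3, B3–B4, B2–B5, B5–B6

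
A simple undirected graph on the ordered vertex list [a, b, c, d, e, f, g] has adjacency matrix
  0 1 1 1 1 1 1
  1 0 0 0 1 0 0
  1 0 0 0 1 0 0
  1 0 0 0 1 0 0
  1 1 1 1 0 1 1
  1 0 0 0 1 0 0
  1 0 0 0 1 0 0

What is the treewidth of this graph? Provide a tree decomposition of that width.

Each bag holds 3 vertices, so the decomposition has width 2, which upper-bounds the treewidth. For the lower bound, the 3 vertices {a, d, e} are pairwise adjacent, and any tree decomposition puts a clique entirely inside one bag — forcing width ≥ 2. Combining the bounds, tw(G) = 2.

Treewidth 2.
One optimal decomposition is:
Bags: B1 = {a, e, g}  B2 = {a, d, e}  B3 = {a, e, f}  B4 = {a, b, e}  B5 = {a, c, e}
Tree: B1–B2, B1–B3, B2–B4, B1–B5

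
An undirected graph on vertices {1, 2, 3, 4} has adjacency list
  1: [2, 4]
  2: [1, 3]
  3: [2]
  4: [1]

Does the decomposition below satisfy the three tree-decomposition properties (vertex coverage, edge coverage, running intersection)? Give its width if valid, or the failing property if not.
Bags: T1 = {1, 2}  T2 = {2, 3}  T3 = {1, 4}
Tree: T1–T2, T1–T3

Yes; width 1.

Every vertex of G appears in some bag (union = {1, 2, 3, 4}); every edge is covered by a bag; and for each vertex v the set of bags containing v is connected in the bag tree. The decomposition is therefore valid. The largest bag has 2 vertices, so the width is 1.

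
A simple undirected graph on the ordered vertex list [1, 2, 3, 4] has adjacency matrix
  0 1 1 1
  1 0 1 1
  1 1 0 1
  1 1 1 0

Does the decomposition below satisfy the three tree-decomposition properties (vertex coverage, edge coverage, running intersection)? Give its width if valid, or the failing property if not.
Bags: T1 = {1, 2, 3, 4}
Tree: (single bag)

Vertex coverage: the bags together contain {1, 2, 3, 4}, the full vertex set. Edge coverage: each edge of G has both endpoints in at least one bag. Running intersection: for every vertex, the bags containing it form a connected subtree. All three properties hold, so this is a valid tree decomposition of width max|bag| − 1 = 3, and hence tw(G) ≤ 3.

Yes; width 3.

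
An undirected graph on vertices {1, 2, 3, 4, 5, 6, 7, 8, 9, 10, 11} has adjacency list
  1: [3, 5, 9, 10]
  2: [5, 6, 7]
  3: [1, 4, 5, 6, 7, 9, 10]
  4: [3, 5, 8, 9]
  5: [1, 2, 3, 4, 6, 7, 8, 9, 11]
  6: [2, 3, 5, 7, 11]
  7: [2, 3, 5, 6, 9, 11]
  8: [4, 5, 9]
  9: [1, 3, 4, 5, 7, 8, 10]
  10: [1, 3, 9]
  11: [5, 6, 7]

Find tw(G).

A width-3 tree decomposition is:
Bags: B1 = {1, 3, 5, 9}  B2 = {1, 3, 9, 10}  B3 = {3, 5, 7, 9}  B4 = {3, 4, 5, 9}  B5 = {3, 5, 6, 7}  B6 = {2, 5, 6, 7}  B7 = {4, 5, 8, 9}  B8 = {5, 6, 7, 11}
Tree: B1–B2, B1–B3, B3–B4, B3–B5, B5–B6, B4–B7, B5–B8
Each bag holds 4 vertices, so the decomposition has width 3, which upper-bounds the treewidth. Conversely, {1, 3, 9, 10} is a clique of size 4, and the vertices of any clique must share a bag in every tree decomposition; so some bag has ≥ 4 vertices and tw(G) ≥ 3. The upper and lower bounds meet at 3, so that is the treewidth.

3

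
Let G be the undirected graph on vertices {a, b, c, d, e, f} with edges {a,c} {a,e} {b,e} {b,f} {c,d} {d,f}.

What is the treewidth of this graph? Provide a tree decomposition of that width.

Treewidth 2.
One optimal decomposition is:
Bags: B1 = {c, d, f}  B2 = {a, c, f}  B3 = {a, e, f}  B4 = {b, e, f}
Tree: B1–B2, B2–B3, B3–B4

The largest bag has 3 vertices, giving width 2; this decomposition certifies tw(G) ≤ 2. Since f–d–c–a–e–b–f is a cycle in G, G is not acyclic. Forests are exactly the graphs of treewidth ≤ 1, so tw(G) ≥ 2. Hence tw(G) = 2 exactly.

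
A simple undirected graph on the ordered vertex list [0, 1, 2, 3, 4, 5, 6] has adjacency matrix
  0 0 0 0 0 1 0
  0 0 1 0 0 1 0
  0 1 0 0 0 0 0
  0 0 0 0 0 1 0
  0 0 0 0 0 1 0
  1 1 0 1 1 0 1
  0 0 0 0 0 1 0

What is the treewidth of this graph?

1

A width-1 tree decomposition is:
Bags: B1 = {3, 5}  B2 = {1, 5}  B3 = {4, 5}  B4 = {5, 6}  B5 = {0, 5}  B6 = {1, 2}
Tree: B1–B2, B1–B3, B2–B4, B3–B5, B2–B6
The largest bag has 2 vertices, giving width 1; this decomposition certifies tw(G) ≤ 1. G has an edge, so its treewidth is at least 1. Hence tw(G) = 1 exactly.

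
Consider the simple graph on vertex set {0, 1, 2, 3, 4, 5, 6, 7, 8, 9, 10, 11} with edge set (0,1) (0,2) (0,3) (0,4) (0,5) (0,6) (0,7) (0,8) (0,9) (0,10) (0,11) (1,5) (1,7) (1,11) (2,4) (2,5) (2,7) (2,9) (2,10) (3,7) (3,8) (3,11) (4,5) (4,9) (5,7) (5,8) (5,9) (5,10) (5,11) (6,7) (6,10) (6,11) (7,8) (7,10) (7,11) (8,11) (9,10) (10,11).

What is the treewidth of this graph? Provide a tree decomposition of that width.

Treewidth 4.
Bags: B1 = {0, 2, 5, 9, 10}  B2 = {0, 2, 4, 5, 9}  B3 = {0, 2, 5, 7, 10}  B4 = {0, 5, 7, 10, 11}  B5 = {0, 1, 5, 7, 11}  B6 = {0, 6, 7, 10, 11}  B7 = {0, 5, 7, 8, 11}  B8 = {0, 3, 7, 8, 11}
Tree: B1–B2, B1–B3, B3–B4, B4–B5, B4–B6, B5–B7, B7–B8

The largest bag has 5 vertices, giving width 4; this decomposition certifies tw(G) ≤ 4. On the other hand G contains the 5-clique {0, 3, 7, 8, 11}. A clique must lie in a single bag of any decomposition, so no decomposition can have width below 4. The upper and lower bounds meet at 4, so that is the treewidth.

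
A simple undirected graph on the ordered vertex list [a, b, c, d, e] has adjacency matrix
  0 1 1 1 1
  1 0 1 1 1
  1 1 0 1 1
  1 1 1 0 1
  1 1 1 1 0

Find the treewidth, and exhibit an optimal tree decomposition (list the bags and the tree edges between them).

Treewidth 4.
Bags: B1 = {a, b, c, d, e}
Tree: (single bag)

A single bag containing all 5 vertices is trivially a valid decomposition of width 4. Conversely, {a, b, c, d, e} is a clique of size 5, and the vertices of any clique must share a bag in every tree decomposition; so some bag has ≥ 5 vertices and tw(G) ≥ 4. The upper and lower bounds meet at 4, so that is the treewidth.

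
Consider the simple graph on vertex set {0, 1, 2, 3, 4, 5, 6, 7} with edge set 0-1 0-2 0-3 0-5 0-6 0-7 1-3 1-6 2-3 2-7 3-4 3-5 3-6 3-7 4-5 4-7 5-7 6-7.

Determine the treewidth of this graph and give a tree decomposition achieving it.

Each bag holds 4 vertices, so the decomposition has width 3, which upper-bounds the treewidth. Conversely, {0, 1, 3, 6} is a clique of size 4, and the vertices of any clique must share a bag in every tree decomposition; so some bag has ≥ 4 vertices and tw(G) ≥ 3. Therefore the treewidth is 3.

Treewidth 3.
Bags: B1 = {0, 1, 3, 6}  B2 = {0, 3, 6, 7}  B3 = {0, 2, 3, 7}  B4 = {0, 3, 5, 7}  B5 = {3, 4, 5, 7}
Tree: B1–B2, B2–B3, B3–B4, B4–B5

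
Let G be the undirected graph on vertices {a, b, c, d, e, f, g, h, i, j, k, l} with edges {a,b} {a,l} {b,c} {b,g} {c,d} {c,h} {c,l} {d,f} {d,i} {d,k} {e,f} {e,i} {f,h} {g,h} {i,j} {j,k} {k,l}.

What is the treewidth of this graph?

A width-3 tree decomposition is:
Bags: B1 = {a, b, g, l}  B2 = {b, c, g, l}  B3 = {c, g, h, l}  B4 = {c, h, k, l}  B5 = {c, d, h, k}  B6 = {d, f, h, k}  B7 = {d, f, j, k}  B8 = {d, f, i, j}  B9 = {e, f, i, j}
Tree: B1–B2, B2–B3, B3–B4, B4–B5, B5–B6, B6–B7, B7–B8, B8–B9
The largest bag has 4 vertices, giving width 3; this decomposition certifies tw(G) ≤ 3. For the lower bound: the 4 vertex sets {a,b,g}, {l}, {c}, {d,f,h,k} are disjoint, each induces a connected subgraph, and every pair is joined by at least one edge of G. Contracting each set to a single vertex therefore yields K_{4} as a minor, and since treewidth is minor-monotone, tw(G) ≥ tw(K_{4}) = 3. Therefore the treewidth is 3.

3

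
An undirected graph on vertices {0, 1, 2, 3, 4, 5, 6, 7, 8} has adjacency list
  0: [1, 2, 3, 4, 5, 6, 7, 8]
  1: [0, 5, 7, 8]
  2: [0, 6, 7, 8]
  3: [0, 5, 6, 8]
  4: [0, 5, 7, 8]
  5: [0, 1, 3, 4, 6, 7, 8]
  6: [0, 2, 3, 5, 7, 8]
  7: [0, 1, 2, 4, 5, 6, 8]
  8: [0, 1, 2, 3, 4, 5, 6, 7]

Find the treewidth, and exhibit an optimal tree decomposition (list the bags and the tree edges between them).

Treewidth 4.
Bags: B1 = {0, 5, 6, 7, 8}  B2 = {0, 4, 5, 7, 8}  B3 = {0, 1, 5, 7, 8}  B4 = {0, 2, 6, 7, 8}  B5 = {0, 3, 5, 6, 8}
Tree: B1–B2, B1–B3, B1–B4, B1–B5

Every bag has size at most 5, so the width is 5 − 1 = 4 and tw(G) ≤ 4. For the lower bound, the 5 vertices {0, 2, 6, 7, 8} are pairwise adjacent, and any tree decomposition puts a clique entirely inside one bag — forcing width ≥ 4. Hence tw(G) = 4 exactly.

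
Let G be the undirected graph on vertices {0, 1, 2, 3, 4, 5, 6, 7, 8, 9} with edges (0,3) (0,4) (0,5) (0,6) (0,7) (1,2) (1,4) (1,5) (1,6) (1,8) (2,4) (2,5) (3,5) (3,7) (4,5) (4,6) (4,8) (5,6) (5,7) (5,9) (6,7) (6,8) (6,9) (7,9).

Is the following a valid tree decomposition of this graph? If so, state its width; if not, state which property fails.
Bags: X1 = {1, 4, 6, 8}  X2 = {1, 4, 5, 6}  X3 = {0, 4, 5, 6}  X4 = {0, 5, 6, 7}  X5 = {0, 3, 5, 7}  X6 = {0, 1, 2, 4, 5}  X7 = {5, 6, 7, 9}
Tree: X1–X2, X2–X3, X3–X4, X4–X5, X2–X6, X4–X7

A tree decomposition must satisfy three properties: every vertex lies in some bag; for every edge, both endpoints lie together in some bag; and for every vertex, the bags containing it form a connected subtree. Here bags containing vertex 0 are not connected in the tree, so the decomposition is invalid.

No — bags containing vertex 0 are not connected in the tree.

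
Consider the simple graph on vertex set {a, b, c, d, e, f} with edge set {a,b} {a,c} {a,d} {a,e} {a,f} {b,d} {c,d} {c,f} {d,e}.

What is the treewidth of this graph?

A width-2 tree decomposition is:
Bags: B1 = {a, b, d}  B2 = {a, c, d}  B3 = {a, c, f}  B4 = {a, d, e}
Tree: B1–B2, B2–B3, B1–B4
Every bag has size at most 3, so the width is 3 − 1 = 2 and tw(G) ≤ 2. On the other hand G contains the 3-clique {a, d, e}. A clique must lie in a single bag of any decomposition, so no decomposition can have width below 2. The upper and lower bounds meet at 2, so that is the treewidth.

2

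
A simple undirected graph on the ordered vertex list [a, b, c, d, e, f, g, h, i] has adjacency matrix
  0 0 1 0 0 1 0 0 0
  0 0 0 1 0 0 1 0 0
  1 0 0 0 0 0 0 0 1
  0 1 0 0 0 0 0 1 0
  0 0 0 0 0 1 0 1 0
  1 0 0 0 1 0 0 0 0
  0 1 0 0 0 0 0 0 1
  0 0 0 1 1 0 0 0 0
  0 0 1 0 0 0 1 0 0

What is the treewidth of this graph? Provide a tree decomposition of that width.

Treewidth 2.
One such decomposition:
Bags: B1 = {a, c, i}  B2 = {a, g, i}  B3 = {a, b, g}  B4 = {a, b, d}  B5 = {a, d, h}  B6 = {a, e, h}  B7 = {a, e, f}
Tree: B1–B2, B2–B3, B3–B4, B4–B5, B5–B6, B6–B7

Every bag has size at most 3, so the width is 3 − 1 = 2 and tw(G) ≤ 2. For the lower bound, G contains the cycle a–c–i–g–b–d–h–e–f–a, so G is not a forest; only forests have treewidth ≤ 1, hence tw(G) ≥ 2. The upper and lower bounds meet at 2, so that is the treewidth.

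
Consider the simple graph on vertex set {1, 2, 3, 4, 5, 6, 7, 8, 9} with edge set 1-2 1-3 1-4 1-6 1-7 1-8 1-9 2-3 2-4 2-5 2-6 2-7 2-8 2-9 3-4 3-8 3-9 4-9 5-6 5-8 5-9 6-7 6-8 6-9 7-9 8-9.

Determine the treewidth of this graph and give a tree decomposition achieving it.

The largest bag has 5 vertices, giving width 4; this decomposition certifies tw(G) ≤ 4. For the lower bound, the 5 vertices {1, 2, 3, 8, 9} are pairwise adjacent, and any tree decomposition puts a clique entirely inside one bag — forcing width ≥ 4. The upper and lower bounds meet at 4, so that is the treewidth.

Treewidth 4.
One optimal decomposition is:
Bags: B1 = {1, 2, 6, 8, 9}  B2 = {2, 5, 6, 8, 9}  B3 = {1, 2, 3, 8, 9}  B4 = {1, 2, 3, 4, 9}  B5 = {1, 2, 6, 7, 9}
Tree: B1–B2, B1–B3, B3–B4, B1–B5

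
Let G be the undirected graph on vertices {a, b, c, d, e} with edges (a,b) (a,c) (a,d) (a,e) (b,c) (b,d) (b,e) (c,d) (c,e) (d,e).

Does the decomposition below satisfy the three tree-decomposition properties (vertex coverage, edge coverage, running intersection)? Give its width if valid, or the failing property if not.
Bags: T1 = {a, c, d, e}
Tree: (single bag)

A tree decomposition must satisfy three properties: every vertex lies in some bag; for every edge, both endpoints lie together in some bag; and for every vertex, the bags containing it form a connected subtree. Here vertex b appears in no bag, so the decomposition is invalid.

No — vertex b appears in no bag.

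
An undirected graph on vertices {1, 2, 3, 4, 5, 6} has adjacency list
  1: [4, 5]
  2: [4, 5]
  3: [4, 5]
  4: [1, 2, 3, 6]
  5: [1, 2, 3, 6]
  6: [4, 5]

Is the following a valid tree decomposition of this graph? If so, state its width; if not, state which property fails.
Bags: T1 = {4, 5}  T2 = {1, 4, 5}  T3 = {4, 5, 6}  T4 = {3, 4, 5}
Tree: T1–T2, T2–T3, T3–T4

A tree decomposition must satisfy three properties: every vertex lies in some bag; for every edge, both endpoints lie together in some bag; and for every vertex, the bags containing it form a connected subtree. Here vertex 2 appears in no bag, so the decomposition is invalid.

No — vertex 2 appears in no bag.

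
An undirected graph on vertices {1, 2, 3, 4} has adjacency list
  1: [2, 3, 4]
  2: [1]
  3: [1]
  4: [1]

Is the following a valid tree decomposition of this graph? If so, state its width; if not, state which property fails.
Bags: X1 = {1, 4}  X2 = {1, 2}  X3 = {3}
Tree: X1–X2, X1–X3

No — edge (1,3) lies in no bag.

A tree decomposition must satisfy three properties: every vertex lies in some bag; for every edge, both endpoints lie together in some bag; and for every vertex, the bags containing it form a connected subtree. Here edge (1,3) lies in no bag, so the decomposition is invalid.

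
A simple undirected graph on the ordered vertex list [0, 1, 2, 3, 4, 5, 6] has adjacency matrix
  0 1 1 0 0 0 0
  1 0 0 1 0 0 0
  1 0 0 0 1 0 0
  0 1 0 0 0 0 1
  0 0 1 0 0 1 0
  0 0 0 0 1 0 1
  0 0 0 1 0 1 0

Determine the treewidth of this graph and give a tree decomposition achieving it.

The largest bag has 3 vertices, giving width 2; this decomposition certifies tw(G) ≤ 2. Since 5–6–3–1–0–2–4–5 is a cycle in G, G is not acyclic. Forests are exactly the graphs of treewidth ≤ 1, so tw(G) ≥ 2. Therefore the treewidth is 2.

Treewidth 2.
One optimal decomposition is:
Bags: B1 = {3, 5, 6}  B2 = {1, 3, 5}  B3 = {0, 1, 5}  B4 = {0, 2, 5}  B5 = {2, 4, 5}
Tree: B1–B2, B2–B3, B3–B4, B4–B5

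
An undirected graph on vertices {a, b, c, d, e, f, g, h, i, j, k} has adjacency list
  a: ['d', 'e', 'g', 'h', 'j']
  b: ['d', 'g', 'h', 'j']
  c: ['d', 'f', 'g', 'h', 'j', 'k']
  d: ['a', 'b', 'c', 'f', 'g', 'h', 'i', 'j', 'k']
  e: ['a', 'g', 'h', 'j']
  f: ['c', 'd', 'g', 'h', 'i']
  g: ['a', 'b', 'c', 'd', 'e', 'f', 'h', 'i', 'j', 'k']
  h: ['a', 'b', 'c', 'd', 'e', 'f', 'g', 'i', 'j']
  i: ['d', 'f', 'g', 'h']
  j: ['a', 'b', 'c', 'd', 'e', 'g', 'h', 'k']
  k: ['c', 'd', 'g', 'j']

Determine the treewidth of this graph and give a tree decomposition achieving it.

Every bag has size at most 5, so the width is 5 − 1 = 4 and tw(G) ≤ 4. For the lower bound, the 5 vertices {c, d, g, h, j} are pairwise adjacent, and any tree decomposition puts a clique entirely inside one bag — forcing width ≥ 4. Therefore the treewidth is 4.

Treewidth 4.
One such decomposition:
Bags: B1 = {a, d, g, h, j}  B2 = {c, d, g, h, j}  B3 = {c, d, f, g, h}  B4 = {d, f, g, h, i}  B5 = {b, d, g, h, j}  B6 = {a, e, g, h, j}  B7 = {c, d, g, j, k}
Tree: B1–B2, B2–B3, B3–B4, B1–B5, B1–B6, B2–B7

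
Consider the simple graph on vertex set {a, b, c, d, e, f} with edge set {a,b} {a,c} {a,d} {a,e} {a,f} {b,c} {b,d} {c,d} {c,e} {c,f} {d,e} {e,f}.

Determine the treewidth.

A width-3 tree decomposition is:
Bags: B1 = {a, c, e, f}  B2 = {a, c, d, e}  B3 = {a, b, c, d}
Tree: B1–B2, B2–B3
The largest bag has 4 vertices, giving width 3; this decomposition certifies tw(G) ≤ 3. On the other hand G contains the 4-clique {a, c, d, e}. A clique must lie in a single bag of any decomposition, so no decomposition can have width below 3. Combining the bounds, tw(G) = 3.

3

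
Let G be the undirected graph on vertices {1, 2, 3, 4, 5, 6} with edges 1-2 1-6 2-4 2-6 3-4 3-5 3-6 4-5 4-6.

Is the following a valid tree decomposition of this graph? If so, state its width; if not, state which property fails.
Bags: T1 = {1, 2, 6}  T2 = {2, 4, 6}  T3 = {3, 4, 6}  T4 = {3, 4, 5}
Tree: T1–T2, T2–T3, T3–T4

Yes; width 2.

Checking the three conditions: (i) the bags cover all of {1, 2, 3, 4, 5, 6}; (ii) for each edge, some bag contains both endpoints; (iii) the bags containing any fixed vertex form a subtree. All hold, so the decomposition is valid with width 3 − 1 = 2.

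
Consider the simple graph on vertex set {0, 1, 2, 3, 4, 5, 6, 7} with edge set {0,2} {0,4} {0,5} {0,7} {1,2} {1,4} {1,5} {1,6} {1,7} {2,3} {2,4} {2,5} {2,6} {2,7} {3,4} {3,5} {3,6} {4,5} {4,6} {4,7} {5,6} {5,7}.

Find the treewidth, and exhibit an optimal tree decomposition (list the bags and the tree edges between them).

Treewidth 4.
Bags: B1 = {1, 2, 4, 5, 7}  B2 = {1, 2, 4, 5, 6}  B3 = {0, 2, 4, 5, 7}  B4 = {2, 3, 4, 5, 6}
Tree: B1–B2, B1–B3, B2–B4

Each bag holds 5 vertices, so the decomposition has width 4, which upper-bounds the treewidth. Conversely, {0, 2, 4, 5, 7} is a clique of size 5, and the vertices of any clique must share a bag in every tree decomposition; so some bag has ≥ 5 vertices and tw(G) ≥ 4. Combining the bounds, tw(G) = 4.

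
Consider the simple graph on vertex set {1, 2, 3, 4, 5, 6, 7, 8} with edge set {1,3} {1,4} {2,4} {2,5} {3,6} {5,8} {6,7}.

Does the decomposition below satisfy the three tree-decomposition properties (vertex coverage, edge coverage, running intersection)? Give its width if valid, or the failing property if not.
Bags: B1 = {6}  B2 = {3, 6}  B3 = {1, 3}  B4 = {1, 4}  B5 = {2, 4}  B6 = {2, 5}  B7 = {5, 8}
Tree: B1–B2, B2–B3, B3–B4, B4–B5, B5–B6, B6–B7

A tree decomposition must satisfy three properties: every vertex lies in some bag; for every edge, both endpoints lie together in some bag; and for every vertex, the bags containing it form a connected subtree. Here vertex 7 appears in no bag, so the decomposition is invalid.

No — vertex 7 appears in no bag.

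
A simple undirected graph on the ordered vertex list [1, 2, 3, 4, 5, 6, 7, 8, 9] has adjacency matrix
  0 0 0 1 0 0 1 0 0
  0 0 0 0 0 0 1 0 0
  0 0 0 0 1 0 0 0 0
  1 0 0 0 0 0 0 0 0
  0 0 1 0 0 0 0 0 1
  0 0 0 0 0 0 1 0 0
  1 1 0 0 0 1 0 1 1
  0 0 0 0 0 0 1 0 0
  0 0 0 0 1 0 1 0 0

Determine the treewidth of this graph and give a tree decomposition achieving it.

Treewidth 1.
One optimal decomposition is:
Bags: B1 = {1, 7}  B2 = {6, 7}  B3 = {7, 8}  B4 = {7, 9}  B5 = {5, 9}  B6 = {1, 4}  B7 = {2, 7}  B8 = {3, 5}
Tree: B1–B2, B1–B3, B2–B4, B4–B5, B1–B6, B2–B7, B5–B8

Each bag holds 2 vertices, so the decomposition has width 1, which upper-bounds the treewidth. Since G has at least one edge (e.g. 1–7), it is not an edgeless graph, so tw(G) ≥ 1. Hence tw(G) = 1 exactly.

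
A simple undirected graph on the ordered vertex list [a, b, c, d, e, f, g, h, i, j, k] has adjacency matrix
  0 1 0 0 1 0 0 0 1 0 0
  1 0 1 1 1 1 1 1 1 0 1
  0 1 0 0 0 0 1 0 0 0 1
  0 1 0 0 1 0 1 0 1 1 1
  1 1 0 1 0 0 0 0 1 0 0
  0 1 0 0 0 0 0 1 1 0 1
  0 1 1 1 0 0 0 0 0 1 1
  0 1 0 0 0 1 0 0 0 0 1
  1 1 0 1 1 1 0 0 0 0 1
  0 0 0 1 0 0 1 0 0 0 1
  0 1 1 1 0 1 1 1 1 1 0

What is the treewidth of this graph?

3

A width-3 tree decomposition is:
Bags: B1 = {b, d, i, k}  B2 = {b, d, g, k}  B3 = {b, f, i, k}  B4 = {b, d, e, i}  B5 = {d, g, j, k}  B6 = {b, c, g, k}  B7 = {a, b, e, i}  B8 = {b, f, h, k}
Tree: B1–B2, B1–B3, B1–B4, B2–B5, B2–B6, B4–B7, B3–B8
Every bag has size at most 4, so the width is 4 − 1 = 3 and tw(G) ≤ 3. For the lower bound, the 4 vertices {d, g, j, k} are pairwise adjacent, and any tree decomposition puts a clique entirely inside one bag — forcing width ≥ 3. Hence tw(G) = 3 exactly.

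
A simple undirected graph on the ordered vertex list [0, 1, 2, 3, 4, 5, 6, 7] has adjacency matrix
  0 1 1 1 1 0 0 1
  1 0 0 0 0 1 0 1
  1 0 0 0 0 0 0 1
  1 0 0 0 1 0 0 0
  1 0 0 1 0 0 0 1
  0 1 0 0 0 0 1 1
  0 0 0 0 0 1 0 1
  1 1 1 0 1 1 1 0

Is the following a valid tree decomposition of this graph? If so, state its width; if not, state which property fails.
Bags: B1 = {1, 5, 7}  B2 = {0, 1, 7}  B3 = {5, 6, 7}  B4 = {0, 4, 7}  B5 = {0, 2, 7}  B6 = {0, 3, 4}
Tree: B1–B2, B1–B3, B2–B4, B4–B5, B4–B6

Yes; width 2.

Checking the three conditions: (i) the bags cover all of {0, 1, 2, 3, 4, 5, 6, 7}; (ii) for each edge, some bag contains both endpoints; (iii) the bags containing any fixed vertex form a subtree. All hold, so the decomposition is valid with width 3 − 1 = 2.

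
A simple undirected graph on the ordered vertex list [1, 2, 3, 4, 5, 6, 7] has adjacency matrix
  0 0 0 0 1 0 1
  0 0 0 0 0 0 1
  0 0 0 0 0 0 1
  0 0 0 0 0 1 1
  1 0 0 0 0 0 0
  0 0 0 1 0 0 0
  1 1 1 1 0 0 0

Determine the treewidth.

1

A width-1 tree decomposition is:
Bags: B1 = {3, 7}  B2 = {1, 7}  B3 = {2, 7}  B4 = {4, 7}  B5 = {4, 6}  B6 = {1, 5}
Tree: B1–B2, B1–B3, B3–B4, B4–B5, B2–B6
The largest bag has 2 vertices, giving width 1; this decomposition certifies tw(G) ≤ 1. Any graph with an edge has treewidth ≥ 1, and G has the edge 3–7. The upper and lower bounds meet at 1, so that is the treewidth.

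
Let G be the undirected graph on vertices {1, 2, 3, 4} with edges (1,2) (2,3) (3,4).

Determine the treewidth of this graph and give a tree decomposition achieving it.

Treewidth 1.
One such decomposition:
Bags: B1 = {1, 2}  B2 = {2, 3}  B3 = {3, 4}
Tree: B1–B2, B2–B3

Each bag holds 2 vertices, so the decomposition has width 1, which upper-bounds the treewidth. G has an edge, so its treewidth is at least 1. The upper and lower bounds meet at 1, so that is the treewidth.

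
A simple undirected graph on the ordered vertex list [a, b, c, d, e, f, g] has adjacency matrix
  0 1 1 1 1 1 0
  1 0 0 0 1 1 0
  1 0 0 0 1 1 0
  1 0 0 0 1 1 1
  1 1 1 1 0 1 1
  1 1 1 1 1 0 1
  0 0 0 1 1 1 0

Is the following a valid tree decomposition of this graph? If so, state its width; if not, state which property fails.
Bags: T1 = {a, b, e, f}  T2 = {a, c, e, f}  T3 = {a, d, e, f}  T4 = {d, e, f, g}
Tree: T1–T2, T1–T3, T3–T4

Yes; width 3.

Vertex coverage: the bags together contain {a, b, c, d, e, f, g}, the full vertex set. Edge coverage: each edge of G has both endpoints in at least one bag. Running intersection: for every vertex, the bags containing it form a connected subtree. All three properties hold, so this is a valid tree decomposition of width max|bag| − 1 = 3, and hence tw(G) ≤ 3.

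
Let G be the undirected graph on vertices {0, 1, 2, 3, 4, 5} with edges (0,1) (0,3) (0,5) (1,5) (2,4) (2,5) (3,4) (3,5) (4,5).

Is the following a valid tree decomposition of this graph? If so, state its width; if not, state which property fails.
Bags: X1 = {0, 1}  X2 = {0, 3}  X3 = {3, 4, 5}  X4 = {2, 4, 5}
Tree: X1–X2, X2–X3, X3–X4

No — edge (5,0) lies in no bag.

A tree decomposition must satisfy three properties: every vertex lies in some bag; for every edge, both endpoints lie together in some bag; and for every vertex, the bags containing it form a connected subtree. Here edge (5,0) lies in no bag, so the decomposition is invalid.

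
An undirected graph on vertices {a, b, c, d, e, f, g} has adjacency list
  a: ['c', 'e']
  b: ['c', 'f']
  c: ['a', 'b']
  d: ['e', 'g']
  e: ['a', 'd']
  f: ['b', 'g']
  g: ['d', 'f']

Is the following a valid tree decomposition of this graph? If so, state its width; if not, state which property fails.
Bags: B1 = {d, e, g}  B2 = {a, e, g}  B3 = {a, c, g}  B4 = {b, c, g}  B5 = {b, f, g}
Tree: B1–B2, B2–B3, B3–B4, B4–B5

Yes; width 2.

Every vertex of G appears in some bag (union = {a, b, c, d, e, f, g}); every edge is covered by a bag; and for each vertex v the set of bags containing v is connected in the bag tree. The decomposition is therefore valid. The largest bag has 3 vertices, so the width is 2.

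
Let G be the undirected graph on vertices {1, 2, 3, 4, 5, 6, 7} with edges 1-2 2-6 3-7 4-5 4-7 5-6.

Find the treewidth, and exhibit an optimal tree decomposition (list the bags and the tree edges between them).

Every bag has size at most 2, so the width is 2 − 1 = 1 and tw(G) ≤ 1. Any graph with an edge has treewidth ≥ 1, and G has the edge 3–7. Therefore the treewidth is 1.

Treewidth 1.
One optimal decomposition is:
Bags: B1 = {3, 7}  B2 = {4, 7}  B3 = {4, 5}  B4 = {5, 6}  B5 = {2, 6}  B6 = {1, 2}
Tree: B1–B2, B2–B3, B3–B4, B4–B5, B5–B6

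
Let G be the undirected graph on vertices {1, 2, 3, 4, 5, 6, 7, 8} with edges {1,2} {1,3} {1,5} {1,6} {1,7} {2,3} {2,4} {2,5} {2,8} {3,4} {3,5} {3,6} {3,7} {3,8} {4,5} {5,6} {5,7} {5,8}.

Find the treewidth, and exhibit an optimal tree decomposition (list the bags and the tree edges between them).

The largest bag has 4 vertices, giving width 3; this decomposition certifies tw(G) ≤ 3. For the lower bound, the 4 vertices {2, 3, 5, 8} are pairwise adjacent, and any tree decomposition puts a clique entirely inside one bag — forcing width ≥ 3. Combining the bounds, tw(G) = 3.

Treewidth 3.
One optimal decomposition is:
Bags: B1 = {1, 2, 3, 5}  B2 = {2, 3, 4, 5}  B3 = {1, 3, 5, 6}  B4 = {2, 3, 5, 8}  B5 = {1, 3, 5, 7}
Tree: B1–B2, B1–B3, B1–B4, B1–B5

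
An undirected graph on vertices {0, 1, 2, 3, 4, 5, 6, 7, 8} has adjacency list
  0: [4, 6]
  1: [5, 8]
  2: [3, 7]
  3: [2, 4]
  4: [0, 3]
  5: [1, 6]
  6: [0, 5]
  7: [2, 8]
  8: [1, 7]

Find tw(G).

2

A width-2 tree decomposition is:
Bags: B1 = {2, 3, 4}  B2 = {0, 2, 4}  B3 = {0, 2, 6}  B4 = {2, 5, 6}  B5 = {1, 2, 5}  B6 = {1, 2, 8}  B7 = {2, 7, 8}
Tree: B1–B2, B2–B3, B3–B4, B4–B5, B5–B6, B6–B7
The largest bag has 3 vertices, giving width 2; this decomposition certifies tw(G) ≤ 2. For the lower bound, G contains the cycle 2–3–4–0–6–5–1–8–7–2, so G is not a forest; only forests have treewidth ≤ 1, hence tw(G) ≥ 2. Therefore the treewidth is 2.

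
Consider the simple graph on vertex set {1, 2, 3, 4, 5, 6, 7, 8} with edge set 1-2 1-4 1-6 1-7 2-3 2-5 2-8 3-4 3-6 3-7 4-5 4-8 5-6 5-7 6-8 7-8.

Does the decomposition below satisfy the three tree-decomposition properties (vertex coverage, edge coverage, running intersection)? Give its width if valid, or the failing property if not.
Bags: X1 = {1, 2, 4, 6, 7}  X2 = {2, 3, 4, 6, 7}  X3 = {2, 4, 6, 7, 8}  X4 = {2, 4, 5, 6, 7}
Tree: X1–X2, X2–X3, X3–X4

Yes; width 4.

Every vertex of G appears in some bag (union = {1, 2, 3, 4, 5, 6, 7, 8}); every edge is covered by a bag; and for each vertex v the set of bags containing v is connected in the bag tree. The decomposition is therefore valid. The largest bag has 5 vertices, so the width is 4.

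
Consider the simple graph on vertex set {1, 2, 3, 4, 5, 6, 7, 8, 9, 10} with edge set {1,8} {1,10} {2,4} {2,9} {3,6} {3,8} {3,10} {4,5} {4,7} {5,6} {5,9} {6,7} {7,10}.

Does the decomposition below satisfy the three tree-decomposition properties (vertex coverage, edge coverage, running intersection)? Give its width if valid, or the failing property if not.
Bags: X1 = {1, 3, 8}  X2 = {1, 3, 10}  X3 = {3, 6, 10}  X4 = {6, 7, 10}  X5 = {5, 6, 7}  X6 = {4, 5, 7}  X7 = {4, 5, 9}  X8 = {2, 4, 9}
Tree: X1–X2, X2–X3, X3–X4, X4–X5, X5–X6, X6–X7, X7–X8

Every vertex of G appears in some bag (union = {1, 2, 3, 4, 5, 6, 7, 8, 9, 10}); every edge is covered by a bag; and for each vertex v the set of bags containing v is connected in the bag tree. The decomposition is therefore valid. The largest bag has 3 vertices, so the width is 2.

Yes; width 2.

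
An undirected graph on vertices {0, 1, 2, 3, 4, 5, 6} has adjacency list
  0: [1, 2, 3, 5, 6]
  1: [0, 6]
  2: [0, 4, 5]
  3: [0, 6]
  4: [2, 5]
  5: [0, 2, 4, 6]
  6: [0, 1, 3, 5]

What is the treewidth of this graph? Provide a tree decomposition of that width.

Treewidth 2.
Bags: B1 = {0, 3, 6}  B2 = {0, 1, 6}  B3 = {0, 5, 6}  B4 = {0, 2, 5}  B5 = {2, 4, 5}
Tree: B1–B2, B2–B3, B3–B4, B4–B5

Every bag has size at most 3, so the width is 3 − 1 = 2 and tw(G) ≤ 2. Conversely, {0, 2, 5} is a clique of size 3, and the vertices of any clique must share a bag in every tree decomposition; so some bag has ≥ 3 vertices and tw(G) ≥ 2. Hence tw(G) = 2 exactly.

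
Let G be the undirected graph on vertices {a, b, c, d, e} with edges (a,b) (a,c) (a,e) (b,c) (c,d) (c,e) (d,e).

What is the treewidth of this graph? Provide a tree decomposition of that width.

The largest bag has 3 vertices, giving width 2; this decomposition certifies tw(G) ≤ 2. Conversely, {c, d, e} is a clique of size 3, and the vertices of any clique must share a bag in every tree decomposition; so some bag has ≥ 3 vertices and tw(G) ≥ 2. Hence tw(G) = 2 exactly.

Treewidth 2.
Bags: B1 = {a, b, c}  B2 = {a, c, e}  B3 = {c, d, e}
Tree: B1–B2, B2–B3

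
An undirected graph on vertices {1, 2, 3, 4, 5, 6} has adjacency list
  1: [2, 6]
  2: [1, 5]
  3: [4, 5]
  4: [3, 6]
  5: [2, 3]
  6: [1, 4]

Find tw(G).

A width-2 tree decomposition is:
Bags: B1 = {3, 4, 6}  B2 = {3, 5, 6}  B3 = {2, 5, 6}  B4 = {1, 2, 6}
Tree: B1–B2, B2–B3, B3–B4
Each bag holds 3 vertices, so the decomposition has width 2, which upper-bounds the treewidth. For the lower bound, G contains the cycle 6–4–3–5–2–1–6, so G is not a forest; only forests have treewidth ≤ 1, hence tw(G) ≥ 2. Therefore the treewidth is 2.

2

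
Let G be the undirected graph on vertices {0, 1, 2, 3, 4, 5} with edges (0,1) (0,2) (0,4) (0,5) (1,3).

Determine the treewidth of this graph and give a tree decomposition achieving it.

Every bag has size at most 2, so the width is 2 − 1 = 1 and tw(G) ≤ 1. G has an edge, so its treewidth is at least 1. Therefore the treewidth is 1.

Treewidth 1.
Bags: B1 = {0, 1}  B2 = {0, 5}  B3 = {0, 4}  B4 = {1, 3}  B5 = {0, 2}
Tree: B1–B2, B1–B3, B1–B4, B1–B5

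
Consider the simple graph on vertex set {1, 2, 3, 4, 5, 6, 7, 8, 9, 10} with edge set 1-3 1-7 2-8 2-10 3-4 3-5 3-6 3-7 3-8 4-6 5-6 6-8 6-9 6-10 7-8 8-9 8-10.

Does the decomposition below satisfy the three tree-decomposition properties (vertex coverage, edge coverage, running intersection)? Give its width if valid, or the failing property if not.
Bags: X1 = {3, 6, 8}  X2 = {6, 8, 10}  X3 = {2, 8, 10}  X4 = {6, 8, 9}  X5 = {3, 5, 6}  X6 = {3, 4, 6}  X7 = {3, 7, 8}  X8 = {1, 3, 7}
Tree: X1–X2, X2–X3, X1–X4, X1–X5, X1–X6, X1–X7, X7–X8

Checking the three conditions: (i) the bags cover all of {1, 2, 3, 4, 5, 6, 7, 8, 9, 10}; (ii) for each edge, some bag contains both endpoints; (iii) the bags containing any fixed vertex form a subtree. All hold, so the decomposition is valid with width 3 − 1 = 2.

Yes; width 2.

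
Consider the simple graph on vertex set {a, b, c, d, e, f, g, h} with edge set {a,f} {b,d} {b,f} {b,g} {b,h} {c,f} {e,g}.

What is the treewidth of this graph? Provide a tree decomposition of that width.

Each bag holds 2 vertices, so the decomposition has width 1, which upper-bounds the treewidth. Since G has at least one edge (e.g. d–b), it is not an edgeless graph, so tw(G) ≥ 1. The upper and lower bounds meet at 1, so that is the treewidth.

Treewidth 1.
One optimal decomposition is:
Bags: B1 = {b, d}  B2 = {b, h}  B3 = {b, f}  B4 = {b, g}  B5 = {c, f}  B6 = {a, f}  B7 = {e, g}
Tree: B1–B2, B1–B3, B2–B4, B3–B5, B5–B6, B4–B7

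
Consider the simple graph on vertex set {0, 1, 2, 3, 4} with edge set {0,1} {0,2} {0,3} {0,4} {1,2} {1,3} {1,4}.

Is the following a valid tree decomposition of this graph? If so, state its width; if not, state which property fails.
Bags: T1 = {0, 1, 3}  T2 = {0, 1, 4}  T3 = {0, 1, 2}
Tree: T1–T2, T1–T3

Yes; width 2.

Vertex coverage: the bags together contain {0, 1, 2, 3, 4}, the full vertex set. Edge coverage: each edge of G has both endpoints in at least one bag. Running intersection: for every vertex, the bags containing it form a connected subtree. All three properties hold, so this is a valid tree decomposition of width max|bag| − 1 = 2, and hence tw(G) ≤ 2.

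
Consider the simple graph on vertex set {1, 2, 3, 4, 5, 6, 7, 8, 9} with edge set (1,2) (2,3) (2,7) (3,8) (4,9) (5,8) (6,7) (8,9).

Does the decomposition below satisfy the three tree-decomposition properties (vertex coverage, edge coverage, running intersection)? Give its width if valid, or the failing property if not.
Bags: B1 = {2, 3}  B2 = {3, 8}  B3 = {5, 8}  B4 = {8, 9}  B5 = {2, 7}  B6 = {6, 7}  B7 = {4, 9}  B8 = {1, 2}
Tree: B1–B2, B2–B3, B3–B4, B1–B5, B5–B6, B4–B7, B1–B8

Yes; width 1.

Checking the three conditions: (i) the bags cover all of {1, 2, 3, 4, 5, 6, 7, 8, 9}; (ii) for each edge, some bag contains both endpoints; (iii) the bags containing any fixed vertex form a subtree. All hold, so the decomposition is valid with width 2 − 1 = 1.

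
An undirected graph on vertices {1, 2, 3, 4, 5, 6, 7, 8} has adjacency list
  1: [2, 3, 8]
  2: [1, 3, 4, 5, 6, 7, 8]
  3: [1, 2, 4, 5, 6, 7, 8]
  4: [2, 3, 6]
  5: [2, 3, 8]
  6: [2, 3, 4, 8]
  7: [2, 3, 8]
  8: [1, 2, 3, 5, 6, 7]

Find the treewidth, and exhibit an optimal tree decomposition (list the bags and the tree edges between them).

Every bag has size at most 4, so the width is 4 − 1 = 3 and tw(G) ≤ 3. On the other hand G contains the 4-clique {1, 2, 3, 8}. A clique must lie in a single bag of any decomposition, so no decomposition can have width below 3. The upper and lower bounds meet at 3, so that is the treewidth.

Treewidth 3.
Bags: B1 = {2, 3, 7, 8}  B2 = {2, 3, 6, 8}  B3 = {2, 3, 5, 8}  B4 = {2, 3, 4, 6}  B5 = {1, 2, 3, 8}
Tree: B1–B2, B1–B3, B2–B4, B3–B5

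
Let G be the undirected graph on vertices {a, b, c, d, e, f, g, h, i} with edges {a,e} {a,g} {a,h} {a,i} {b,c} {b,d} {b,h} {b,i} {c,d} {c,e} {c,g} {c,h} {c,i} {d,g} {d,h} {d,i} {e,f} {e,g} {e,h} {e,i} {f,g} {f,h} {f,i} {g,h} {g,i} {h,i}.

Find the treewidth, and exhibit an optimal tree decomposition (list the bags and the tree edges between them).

Treewidth 4.
Bags: B1 = {c, d, g, h, i}  B2 = {c, e, g, h, i}  B3 = {e, f, g, h, i}  B4 = {a, e, g, h, i}  B5 = {b, c, d, h, i}
Tree: B1–B2, B2–B3, B3–B4, B1–B5

The largest bag has 5 vertices, giving width 4; this decomposition certifies tw(G) ≤ 4. Conversely, {c, d, g, h, i} is a clique of size 5, and the vertices of any clique must share a bag in every tree decomposition; so some bag has ≥ 5 vertices and tw(G) ≥ 4. The upper and lower bounds meet at 4, so that is the treewidth.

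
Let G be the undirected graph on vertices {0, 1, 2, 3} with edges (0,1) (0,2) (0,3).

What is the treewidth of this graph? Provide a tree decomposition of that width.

Treewidth 1.
One such decomposition:
Bags: B1 = {0, 2}  B2 = {0, 1}  B3 = {0, 3}
Tree: B1–B2, B1–B3

Each bag holds 2 vertices, so the decomposition has width 1, which upper-bounds the treewidth. G has an edge, so its treewidth is at least 1. Combining the bounds, tw(G) = 1.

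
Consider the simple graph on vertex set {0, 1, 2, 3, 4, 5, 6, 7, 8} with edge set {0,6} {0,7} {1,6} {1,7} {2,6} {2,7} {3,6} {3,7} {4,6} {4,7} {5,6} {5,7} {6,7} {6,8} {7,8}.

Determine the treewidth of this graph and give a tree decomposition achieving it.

Each bag holds 3 vertices, so the decomposition has width 2, which upper-bounds the treewidth. Conversely, {0, 6, 7} is a clique of size 3, and the vertices of any clique must share a bag in every tree decomposition; so some bag has ≥ 3 vertices and tw(G) ≥ 2. The upper and lower bounds meet at 2, so that is the treewidth.

Treewidth 2.
One such decomposition:
Bags: B1 = {3, 6, 7}  B2 = {4, 6, 7}  B3 = {1, 6, 7}  B4 = {5, 6, 7}  B5 = {2, 6, 7}  B6 = {6, 7, 8}  B7 = {0, 6, 7}
Tree: B1–B2, B1–B3, B2–B4, B1–B5, B2–B6, B5–B7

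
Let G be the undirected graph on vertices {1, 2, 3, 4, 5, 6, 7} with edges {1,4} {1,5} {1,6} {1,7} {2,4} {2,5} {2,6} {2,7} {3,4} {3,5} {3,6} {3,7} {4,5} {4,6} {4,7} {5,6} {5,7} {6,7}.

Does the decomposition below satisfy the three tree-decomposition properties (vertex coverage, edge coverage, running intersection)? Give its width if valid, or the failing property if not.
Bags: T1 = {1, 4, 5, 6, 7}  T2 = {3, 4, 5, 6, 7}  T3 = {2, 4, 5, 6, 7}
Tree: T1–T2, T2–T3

Yes; width 4.

Every vertex of G appears in some bag (union = {1, 2, 3, 4, 5, 6, 7}); every edge is covered by a bag; and for each vertex v the set of bags containing v is connected in the bag tree. The decomposition is therefore valid. The largest bag has 5 vertices, so the width is 4.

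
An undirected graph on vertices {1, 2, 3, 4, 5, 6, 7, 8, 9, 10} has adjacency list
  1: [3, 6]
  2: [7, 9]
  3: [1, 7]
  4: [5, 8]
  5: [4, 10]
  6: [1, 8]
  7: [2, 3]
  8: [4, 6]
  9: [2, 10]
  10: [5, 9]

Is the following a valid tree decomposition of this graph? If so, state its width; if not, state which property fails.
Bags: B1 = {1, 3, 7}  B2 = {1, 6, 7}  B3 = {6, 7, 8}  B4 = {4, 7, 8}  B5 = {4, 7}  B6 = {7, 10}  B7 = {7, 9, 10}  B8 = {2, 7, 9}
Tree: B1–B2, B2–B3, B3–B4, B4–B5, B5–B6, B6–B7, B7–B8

A tree decomposition must satisfy three properties: every vertex lies in some bag; for every edge, both endpoints lie together in some bag; and for every vertex, the bags containing it form a connected subtree. Here vertex 5 appears in no bag, so the decomposition is invalid.

No — vertex 5 appears in no bag.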